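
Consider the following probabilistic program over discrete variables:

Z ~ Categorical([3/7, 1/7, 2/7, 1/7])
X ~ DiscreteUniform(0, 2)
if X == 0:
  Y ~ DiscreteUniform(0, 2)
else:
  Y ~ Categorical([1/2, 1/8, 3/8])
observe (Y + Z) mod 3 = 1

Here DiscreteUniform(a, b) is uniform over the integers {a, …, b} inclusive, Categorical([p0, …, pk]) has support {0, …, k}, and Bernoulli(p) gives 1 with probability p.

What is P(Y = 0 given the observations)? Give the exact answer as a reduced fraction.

P(Y = 0 | obs) = 8/35

Enumerate traces; 12 have nonzero weight after conditioning:
  (Z=0, X=0, Y=1) weight 1/21
  (Z=0, X=1, Y=1) weight 1/56
  (Z=0, X=2, Y=1) weight 1/56
  (Z=1, X=0, Y=0) weight 1/63
  (Z=1, X=1, Y=0) weight 1/42
  (Z=1, X=2, Y=0) weight 1/42
  (Z=2, X=0, Y=2) weight 2/63
  (Z=2, X=1, Y=2) weight 1/28
  … 4 more
Group by Y:
  weight(Y=0) = 4/63
  weight(Y=1) = 1/9
  weight(Y=2) = 13/126
Total weight = 4/63 + 1/9 + 13/126 = 5/18
P(Y=0 | obs) = 4/63 / 5/18 = 8/35
P(Y=1 | obs) = 1/9 / 5/18 = 2/5
P(Y=2 | obs) = 13/126 / 5/18 = 13/35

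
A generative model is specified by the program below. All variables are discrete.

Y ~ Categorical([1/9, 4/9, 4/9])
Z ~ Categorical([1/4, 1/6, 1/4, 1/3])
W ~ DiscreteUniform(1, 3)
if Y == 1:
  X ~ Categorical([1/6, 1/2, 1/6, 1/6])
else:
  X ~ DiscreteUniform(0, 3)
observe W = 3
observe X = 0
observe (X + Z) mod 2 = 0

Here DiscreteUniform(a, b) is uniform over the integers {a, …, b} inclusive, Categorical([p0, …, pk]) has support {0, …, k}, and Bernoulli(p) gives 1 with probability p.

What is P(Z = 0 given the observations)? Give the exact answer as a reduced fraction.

P(Z = 0 | obs) = 1/2

Enumerate traces; 6 have nonzero weight after conditioning:
  (Y=0, Z=0, W=3, X=0) weight 1/432
  (Y=0, Z=2, W=3, X=0) weight 1/432
  (Y=1, Z=0, W=3, X=0) weight 1/162
  (Y=1, Z=2, W=3, X=0) weight 1/162
  (Y=2, Z=0, W=3, X=0) weight 1/108
  (Y=2, Z=2, W=3, X=0) weight 1/108
Group by Z:
  weight(Z=0) = 23/1296
  weight(Z=2) = 23/1296
Total weight = 23/1296 + 23/1296 = 23/648
P(Z=0 | obs) = 23/1296 / 23/648 = 1/2
P(Z=2 | obs) = 23/1296 / 23/648 = 1/2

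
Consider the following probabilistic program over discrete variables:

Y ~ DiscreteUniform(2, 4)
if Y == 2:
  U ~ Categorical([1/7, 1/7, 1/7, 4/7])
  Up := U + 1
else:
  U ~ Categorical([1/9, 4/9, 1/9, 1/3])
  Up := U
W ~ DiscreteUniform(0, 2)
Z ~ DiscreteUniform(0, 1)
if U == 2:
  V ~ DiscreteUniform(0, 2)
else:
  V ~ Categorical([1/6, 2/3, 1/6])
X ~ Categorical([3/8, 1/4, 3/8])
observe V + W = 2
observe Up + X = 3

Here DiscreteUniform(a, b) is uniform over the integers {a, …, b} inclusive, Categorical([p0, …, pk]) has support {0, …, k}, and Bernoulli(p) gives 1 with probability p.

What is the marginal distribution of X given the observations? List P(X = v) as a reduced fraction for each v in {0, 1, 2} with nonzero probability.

P(X=0) = 153/394, P(X=1) = 23/197, P(X=2) = 195/394

Enumerate traces; 54 have nonzero weight after conditioning:
  (Y=2, U=0, W=0, Z=0, V=2, X=2) weight 1/2016
  (Y=2, U=0, W=0, Z=1, V=2, X=2) weight 1/2016
  (Y=2, U=0, W=1, Z=0, V=1, X=2) weight 1/504
  (Y=2, U=0, W=1, Z=1, V=1, X=2) weight 1/504
  (Y=2, U=0, W=2, Z=0, V=0, X=2) weight 1/2016
  (Y=2, U=0, W=2, Z=1, V=0, X=2) weight 1/2016
  (Y=2, U=1, W=0, Z=0, V=2, X=1) weight 1/3024
  (Y=2, U=1, W=0, Z=1, V=2, X=1) weight 1/3024
  (Y=2, U=2, W=0, Z=0, V=2, X=0) weight 1/1008
  … 45 more
Group by X:
  weight(X=0) = 17/504
  weight(X=1) = 23/2268
  weight(X=2) = 65/1512
Total weight = 17/504 + 23/2268 + 65/1512 = 197/2268
P(X=0 | obs) = 17/504 / 197/2268 = 153/394
P(X=1 | obs) = 23/2268 / 197/2268 = 23/197
P(X=2 | obs) = 65/1512 / 197/2268 = 195/394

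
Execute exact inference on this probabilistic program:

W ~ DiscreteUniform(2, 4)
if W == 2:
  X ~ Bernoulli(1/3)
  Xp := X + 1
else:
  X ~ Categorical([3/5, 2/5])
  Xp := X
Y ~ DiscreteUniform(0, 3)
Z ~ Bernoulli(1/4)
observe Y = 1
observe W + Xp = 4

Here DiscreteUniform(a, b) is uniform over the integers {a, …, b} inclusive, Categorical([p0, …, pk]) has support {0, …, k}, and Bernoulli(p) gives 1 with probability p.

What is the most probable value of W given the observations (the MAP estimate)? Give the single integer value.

argmax_v P(W = v | obs) = 4

Enumerate traces; 6 have nonzero weight after conditioning:
  (W=2, X=1, Y=1, Z=0) weight 1/48
  (W=2, X=1, Y=1, Z=1) weight 1/144
  (W=3, X=1, Y=1, Z=0) weight 1/40
  (W=3, X=1, Y=1, Z=1) weight 1/120
  (W=4, X=0, Y=1, Z=0) weight 3/80
  (W=4, X=0, Y=1, Z=1) weight 1/80
Group by W:
  weight(W=2) = 1/36
  weight(W=3) = 1/30
  weight(W=4) = 1/20
Total weight = 1/36 + 1/30 + 1/20 = 1/9
P(W=2 | obs) = 1/36 / 1/9 = 1/4
P(W=3 | obs) = 1/30 / 1/9 = 3/10
P(W=4 | obs) = 1/20 / 1/9 = 9/20
argmax = 4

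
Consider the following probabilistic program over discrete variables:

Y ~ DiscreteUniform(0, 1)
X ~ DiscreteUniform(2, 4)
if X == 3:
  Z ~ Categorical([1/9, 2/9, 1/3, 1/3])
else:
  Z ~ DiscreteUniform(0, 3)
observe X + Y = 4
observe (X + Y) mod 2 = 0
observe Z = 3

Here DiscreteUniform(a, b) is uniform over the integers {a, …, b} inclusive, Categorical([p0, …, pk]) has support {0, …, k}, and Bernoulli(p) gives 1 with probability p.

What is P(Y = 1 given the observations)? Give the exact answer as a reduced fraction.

Enumerate traces; 2 have nonzero weight after conditioning:
  (Y=0, X=4, Z=3) weight 1/24
  (Y=1, X=3, Z=3) weight 1/18
Group by Y:
  weight(Y=0) = 1/24
  weight(Y=1) = 1/18
Total weight = 1/24 + 1/18 = 7/72
P(Y=0 | obs) = 1/24 / 7/72 = 3/7
P(Y=1 | obs) = 1/18 / 7/72 = 4/7

P(Y = 1 | obs) = 4/7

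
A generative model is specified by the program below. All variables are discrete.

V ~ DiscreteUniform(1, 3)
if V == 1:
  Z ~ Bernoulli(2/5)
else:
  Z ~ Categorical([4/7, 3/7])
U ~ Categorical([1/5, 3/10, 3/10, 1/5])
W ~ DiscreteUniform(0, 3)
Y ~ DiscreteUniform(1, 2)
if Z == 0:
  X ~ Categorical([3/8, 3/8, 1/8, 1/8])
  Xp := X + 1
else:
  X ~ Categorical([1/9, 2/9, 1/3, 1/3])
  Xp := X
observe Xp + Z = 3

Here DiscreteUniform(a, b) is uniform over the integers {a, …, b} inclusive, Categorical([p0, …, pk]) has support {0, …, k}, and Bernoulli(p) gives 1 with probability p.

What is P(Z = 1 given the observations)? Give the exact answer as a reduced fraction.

P(Z = 1 | obs) = 352/535

Enumerate traces; 192 have nonzero weight after conditioning:
  (V=1, Z=0, U=0, W=0, Y=1, X=2) weight 1/1600
  (V=1, Z=0, U=0, W=0, Y=2, X=2) weight 1/1600
  (V=1, Z=0, U=0, W=1, Y=1, X=2) weight 1/1600
  (V=1, Z=0, U=0, W=1, Y=2, X=2) weight 1/1600
  (V=1, Z=0, U=0, W=2, Y=1, X=2) weight 1/1600
  (V=1, Z=0, U=0, W=2, Y=2, X=2) weight 1/1600
  (V=1, Z=0, U=0, W=3, Y=1, X=2) weight 1/1600
  (V=1, Z=0, U=0, W=3, Y=2, X=2) weight 1/1600
  (V=1, Z=1, U=0, W=0, Y=1, X=2) weight 1/900
  … 183 more
Group by Z:
  weight(Z=0) = 61/840
  weight(Z=1) = 44/315
Total weight = 61/840 + 44/315 = 107/504
P(Z=0 | obs) = 61/840 / 107/504 = 183/535
P(Z=1 | obs) = 44/315 / 107/504 = 352/535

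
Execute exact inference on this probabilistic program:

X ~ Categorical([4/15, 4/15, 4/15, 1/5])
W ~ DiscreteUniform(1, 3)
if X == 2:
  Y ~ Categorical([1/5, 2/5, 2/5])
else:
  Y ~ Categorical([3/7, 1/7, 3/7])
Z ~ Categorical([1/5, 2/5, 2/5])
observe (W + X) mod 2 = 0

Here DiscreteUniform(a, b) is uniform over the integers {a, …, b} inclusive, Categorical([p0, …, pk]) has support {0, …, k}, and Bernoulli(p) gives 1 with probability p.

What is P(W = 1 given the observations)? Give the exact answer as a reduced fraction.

P(W = 1 | obs) = 7/22

Enumerate traces; 54 have nonzero weight after conditioning:
  (X=0, W=2, Y=0, Z=0) weight 4/525
  (X=0, W=2, Y=0, Z=1) weight 8/525
  (X=0, W=2, Y=0, Z=2) weight 8/525
  (X=0, W=2, Y=1, Z=0) weight 4/1575
  (X=0, W=2, Y=1, Z=1) weight 8/1575
  (X=0, W=2, Y=1, Z=2) weight 8/1575
  (X=0, W=2, Y=2, Z=0) weight 4/525
  (X=0, W=2, Y=2, Z=1) weight 8/525
  (X=1, W=1, Y=0, Z=0) weight 4/525
  (X=1, W=3, Y=0, Z=0) weight 4/525
  … 44 more
Group by W:
  weight(W=1) = 7/45
  weight(W=2) = 8/45
  weight(W=3) = 7/45
Total weight = 7/45 + 8/45 + 7/45 = 22/45
P(W=1 | obs) = 7/45 / 22/45 = 7/22
P(W=2 | obs) = 8/45 / 22/45 = 4/11
P(W=3 | obs) = 7/45 / 22/45 = 7/22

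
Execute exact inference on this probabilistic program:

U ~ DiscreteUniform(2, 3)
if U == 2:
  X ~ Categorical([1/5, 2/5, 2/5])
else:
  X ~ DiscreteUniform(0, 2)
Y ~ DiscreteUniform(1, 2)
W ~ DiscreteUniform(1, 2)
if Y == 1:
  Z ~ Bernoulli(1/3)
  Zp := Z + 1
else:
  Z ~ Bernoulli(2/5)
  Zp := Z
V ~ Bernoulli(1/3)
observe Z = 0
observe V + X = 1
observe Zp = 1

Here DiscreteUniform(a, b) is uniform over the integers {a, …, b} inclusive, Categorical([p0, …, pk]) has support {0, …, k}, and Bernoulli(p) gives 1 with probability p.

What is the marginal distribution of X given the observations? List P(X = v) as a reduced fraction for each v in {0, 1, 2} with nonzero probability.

P(X=0) = 4/15, P(X=1) = 11/15

Enumerate traces; 8 have nonzero weight after conditioning:
  (U=2, X=0, Y=1, W=1, Z=0, V=1) weight 1/180
  (U=2, X=0, Y=1, W=2, Z=0, V=1) weight 1/180
  (U=2, X=1, Y=1, W=1, Z=0, V=0) weight 1/45
  (U=2, X=1, Y=1, W=2, Z=0, V=0) weight 1/45
  (U=3, X=0, Y=1, W=1, Z=0, V=1) weight 1/108
  (U=3, X=0, Y=1, W=2, Z=0, V=1) weight 1/108
  (U=3, X=1, Y=1, W=1, Z=0, V=0) weight 1/54
  (U=3, X=1, Y=1, W=2, Z=0, V=0) weight 1/54
Group by X:
  weight(X=0) = 4/135
  weight(X=1) = 11/135
Total weight = 4/135 + 11/135 = 1/9
P(X=0 | obs) = 4/135 / 1/9 = 4/15
P(X=1 | obs) = 11/135 / 1/9 = 11/15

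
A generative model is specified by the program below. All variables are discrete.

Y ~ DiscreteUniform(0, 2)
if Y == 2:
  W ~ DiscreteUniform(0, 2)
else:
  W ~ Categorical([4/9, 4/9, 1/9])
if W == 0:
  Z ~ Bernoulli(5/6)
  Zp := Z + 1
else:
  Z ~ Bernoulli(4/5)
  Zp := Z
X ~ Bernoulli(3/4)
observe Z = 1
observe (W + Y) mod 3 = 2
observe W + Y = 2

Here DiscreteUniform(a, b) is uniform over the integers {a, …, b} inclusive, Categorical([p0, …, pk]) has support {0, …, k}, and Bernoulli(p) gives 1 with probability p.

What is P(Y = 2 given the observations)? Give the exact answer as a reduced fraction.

Enumerate traces; 6 have nonzero weight after conditioning:
  (Y=0, W=2, Z=1, X=0) weight 1/135
  (Y=0, W=2, Z=1, X=1) weight 1/45
  (Y=1, W=1, Z=1, X=0) weight 4/135
  (Y=1, W=1, Z=1, X=1) weight 4/45
  (Y=2, W=0, Z=1, X=0) weight 5/216
  (Y=2, W=0, Z=1, X=1) weight 5/72
Group by Y:
  weight(Y=0) = 4/135
  weight(Y=1) = 16/135
  weight(Y=2) = 5/54
Total weight = 4/135 + 16/135 + 5/54 = 13/54
P(Y=0 | obs) = 4/135 / 13/54 = 8/65
P(Y=1 | obs) = 16/135 / 13/54 = 32/65
P(Y=2 | obs) = 5/54 / 13/54 = 5/13

P(Y = 2 | obs) = 5/13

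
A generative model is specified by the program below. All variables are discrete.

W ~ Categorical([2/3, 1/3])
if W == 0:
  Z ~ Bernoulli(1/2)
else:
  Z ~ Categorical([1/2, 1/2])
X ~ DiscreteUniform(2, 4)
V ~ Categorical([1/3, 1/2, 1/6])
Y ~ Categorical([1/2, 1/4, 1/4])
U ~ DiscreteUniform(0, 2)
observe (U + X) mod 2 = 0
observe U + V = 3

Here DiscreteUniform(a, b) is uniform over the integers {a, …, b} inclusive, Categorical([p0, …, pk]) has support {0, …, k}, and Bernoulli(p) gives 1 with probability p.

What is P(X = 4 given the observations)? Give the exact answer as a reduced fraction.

Enumerate traces; 36 have nonzero weight after conditioning:
  (W=0, Z=0, X=2, V=1, Y=0, U=2) weight 1/108
  (W=0, Z=0, X=2, V=1, Y=1, U=2) weight 1/216
  (W=0, Z=0, X=2, V=1, Y=2, U=2) weight 1/216
  (W=0, Z=0, X=3, V=2, Y=0, U=1) weight 1/324
  (W=0, Z=0, X=3, V=2, Y=1, U=1) weight 1/648
  (W=0, Z=0, X=3, V=2, Y=2, U=1) weight 1/648
  (W=0, Z=0, X=4, V=1, Y=0, U=2) weight 1/108
  (W=0, Z=0, X=4, V=1, Y=1, U=2) weight 1/216
  … 28 more
Group by X:
  weight(X=2) = 1/18
  weight(X=3) = 1/54
  weight(X=4) = 1/18
Total weight = 1/18 + 1/54 + 1/18 = 7/54
P(X=2 | obs) = 1/18 / 7/54 = 3/7
P(X=3 | obs) = 1/54 / 7/54 = 1/7
P(X=4 | obs) = 1/18 / 7/54 = 3/7

P(X = 4 | obs) = 3/7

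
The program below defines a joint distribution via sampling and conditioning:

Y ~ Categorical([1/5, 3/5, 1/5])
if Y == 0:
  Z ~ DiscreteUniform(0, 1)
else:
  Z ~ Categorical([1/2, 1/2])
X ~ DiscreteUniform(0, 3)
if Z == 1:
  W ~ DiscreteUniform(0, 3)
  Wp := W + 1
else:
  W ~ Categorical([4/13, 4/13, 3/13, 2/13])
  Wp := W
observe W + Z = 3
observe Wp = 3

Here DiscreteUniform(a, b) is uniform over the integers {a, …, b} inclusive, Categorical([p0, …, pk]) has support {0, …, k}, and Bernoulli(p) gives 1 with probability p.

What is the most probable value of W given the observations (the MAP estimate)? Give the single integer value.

argmax_v P(W = v | obs) = 2

Enumerate traces; 24 have nonzero weight after conditioning:
  (Y=0, Z=0, X=0, W=3) weight 1/260
  (Y=0, Z=0, X=1, W=3) weight 1/260
  (Y=0, Z=0, X=2, W=3) weight 1/260
  (Y=0, Z=0, X=3, W=3) weight 1/260
  (Y=0, Z=1, X=0, W=2) weight 1/160
  (Y=0, Z=1, X=1, W=2) weight 1/160
  (Y=0, Z=1, X=2, W=2) weight 1/160
  (Y=0, Z=1, X=3, W=2) weight 1/160
  … 16 more
Group by W:
  weight(W=2) = 1/8
  weight(W=3) = 1/13
Total weight = 1/8 + 1/13 = 21/104
P(W=2 | obs) = 1/8 / 21/104 = 13/21
P(W=3 | obs) = 1/13 / 21/104 = 8/21
argmax = 2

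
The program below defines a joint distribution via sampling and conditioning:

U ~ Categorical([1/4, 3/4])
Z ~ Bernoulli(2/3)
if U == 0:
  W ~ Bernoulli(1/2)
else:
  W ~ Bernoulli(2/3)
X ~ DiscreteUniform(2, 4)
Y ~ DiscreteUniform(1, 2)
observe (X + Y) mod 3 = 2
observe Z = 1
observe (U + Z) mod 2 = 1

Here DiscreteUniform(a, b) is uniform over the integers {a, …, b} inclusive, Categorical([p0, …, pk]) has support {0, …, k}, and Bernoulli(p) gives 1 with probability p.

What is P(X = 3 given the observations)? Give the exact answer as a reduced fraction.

P(X = 3 | obs) = 1/2

Enumerate traces; 4 have nonzero weight after conditioning:
  (U=0, Z=1, W=0, X=3, Y=2) weight 1/72
  (U=0, Z=1, W=0, X=4, Y=1) weight 1/72
  (U=0, Z=1, W=1, X=3, Y=2) weight 1/72
  (U=0, Z=1, W=1, X=4, Y=1) weight 1/72
Group by X:
  weight(X=3) = 1/36
  weight(X=4) = 1/36
Total weight = 1/36 + 1/36 = 1/18
P(X=3 | obs) = 1/36 / 1/18 = 1/2
P(X=4 | obs) = 1/36 / 1/18 = 1/2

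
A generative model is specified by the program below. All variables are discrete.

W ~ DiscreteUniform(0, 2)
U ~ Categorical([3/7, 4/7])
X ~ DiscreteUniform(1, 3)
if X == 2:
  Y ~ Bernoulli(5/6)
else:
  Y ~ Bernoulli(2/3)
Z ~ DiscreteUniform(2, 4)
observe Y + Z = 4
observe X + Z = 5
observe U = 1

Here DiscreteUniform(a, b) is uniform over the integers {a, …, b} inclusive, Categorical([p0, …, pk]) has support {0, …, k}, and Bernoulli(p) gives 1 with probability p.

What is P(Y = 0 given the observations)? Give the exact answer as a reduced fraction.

P(Y = 0 | obs) = 2/7

Enumerate traces; 6 have nonzero weight after conditioning:
  (W=0, U=1, X=1, Y=0, Z=4) weight 4/567
  (W=0, U=1, X=2, Y=1, Z=3) weight 10/567
  (W=1, U=1, X=1, Y=0, Z=4) weight 4/567
  (W=1, U=1, X=2, Y=1, Z=3) weight 10/567
  (W=2, U=1, X=1, Y=0, Z=4) weight 4/567
  (W=2, U=1, X=2, Y=1, Z=3) weight 10/567
Group by Y:
  weight(Y=0) = 4/189
  weight(Y=1) = 10/189
Total weight = 4/189 + 10/189 = 2/27
P(Y=0 | obs) = 4/189 / 2/27 = 2/7
P(Y=1 | obs) = 10/189 / 2/27 = 5/7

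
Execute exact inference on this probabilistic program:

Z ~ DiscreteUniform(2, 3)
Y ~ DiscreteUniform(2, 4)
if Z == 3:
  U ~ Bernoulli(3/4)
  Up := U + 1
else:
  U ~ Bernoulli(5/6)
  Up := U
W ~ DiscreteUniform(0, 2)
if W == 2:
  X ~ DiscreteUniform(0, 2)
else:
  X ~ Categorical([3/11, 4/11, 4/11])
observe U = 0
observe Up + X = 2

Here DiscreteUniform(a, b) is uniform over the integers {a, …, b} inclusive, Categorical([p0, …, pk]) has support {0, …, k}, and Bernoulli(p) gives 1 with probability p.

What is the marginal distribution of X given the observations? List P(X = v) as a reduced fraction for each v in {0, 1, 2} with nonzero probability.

P(X=1) = 3/5, P(X=2) = 2/5

Enumerate traces; 18 have nonzero weight after conditioning:
  (Z=2, Y=2, U=0, W=0, X=2) weight 1/297
  (Z=2, Y=2, U=0, W=1, X=2) weight 1/297
  (Z=2, Y=2, U=0, W=2, X=2) weight 1/324
  (Z=2, Y=3, U=0, W=0, X=2) weight 1/297
  (Z=2, Y=3, U=0, W=1, X=2) weight 1/297
  (Z=2, Y=3, U=0, W=2, X=2) weight 1/324
  (Z=2, Y=4, U=0, W=0, X=2) weight 1/297
  (Z=2, Y=4, U=0, W=1, X=2) weight 1/297
  (Z=3, Y=2, U=0, W=0, X=1) weight 1/198
  … 9 more
Group by X:
  weight(X=1) = 35/792
  weight(X=2) = 35/1188
Total weight = 35/792 + 35/1188 = 175/2376
P(X=1 | obs) = 35/792 / 175/2376 = 3/5
P(X=2 | obs) = 35/1188 / 175/2376 = 2/5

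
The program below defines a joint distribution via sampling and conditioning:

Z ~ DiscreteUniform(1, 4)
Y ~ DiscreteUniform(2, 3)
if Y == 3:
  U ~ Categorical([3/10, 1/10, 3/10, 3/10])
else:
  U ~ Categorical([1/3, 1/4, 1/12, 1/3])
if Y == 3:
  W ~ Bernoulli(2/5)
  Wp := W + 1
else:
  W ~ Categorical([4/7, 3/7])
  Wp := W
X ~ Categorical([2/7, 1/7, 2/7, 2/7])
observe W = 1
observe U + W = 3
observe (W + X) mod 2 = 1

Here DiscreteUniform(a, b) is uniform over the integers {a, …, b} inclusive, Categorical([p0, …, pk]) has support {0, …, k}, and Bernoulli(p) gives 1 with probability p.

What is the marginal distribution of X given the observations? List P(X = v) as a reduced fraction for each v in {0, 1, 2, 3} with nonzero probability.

Enumerate traces; 16 have nonzero weight after conditioning:
  (Z=1, Y=2, U=2, W=1, X=0) weight 1/784
  (Z=1, Y=2, U=2, W=1, X=2) weight 1/784
  (Z=1, Y=3, U=2, W=1, X=0) weight 3/700
  (Z=1, Y=3, U=2, W=1, X=2) weight 3/700
  (Z=2, Y=2, U=2, W=1, X=0) weight 1/784
  (Z=2, Y=2, U=2, W=1, X=2) weight 1/784
  (Z=2, Y=3, U=2, W=1, X=0) weight 3/700
  (Z=2, Y=3, U=2, W=1, X=2) weight 3/700
  … 8 more
Group by X:
  weight(X=0) = 109/4900
  weight(X=2) = 109/4900
Total weight = 109/4900 + 109/4900 = 109/2450
P(X=0 | obs) = 109/4900 / 109/2450 = 1/2
P(X=2 | obs) = 109/4900 / 109/2450 = 1/2

P(X=0) = 1/2, P(X=2) = 1/2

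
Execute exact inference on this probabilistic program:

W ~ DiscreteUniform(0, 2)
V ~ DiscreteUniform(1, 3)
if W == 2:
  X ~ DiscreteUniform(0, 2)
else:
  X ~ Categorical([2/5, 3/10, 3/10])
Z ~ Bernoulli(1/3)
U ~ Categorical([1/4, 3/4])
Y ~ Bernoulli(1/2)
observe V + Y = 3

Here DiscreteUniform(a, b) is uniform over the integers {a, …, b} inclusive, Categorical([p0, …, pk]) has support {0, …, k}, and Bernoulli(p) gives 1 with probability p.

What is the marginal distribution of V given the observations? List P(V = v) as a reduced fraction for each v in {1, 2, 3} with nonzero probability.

Enumerate traces; 72 have nonzero weight after conditioning:
  (W=0, V=2, X=0, Z=0, U=0, Y=1) weight 1/270
  (W=0, V=2, X=0, Z=0, U=1, Y=1) weight 1/90
  (W=0, V=2, X=0, Z=1, U=0, Y=1) weight 1/540
  (W=0, V=2, X=0, Z=1, U=1, Y=1) weight 1/180
  (W=0, V=2, X=1, Z=0, U=0, Y=1) weight 1/360
  (W=0, V=2, X=1, Z=0, U=1, Y=1) weight 1/120
  (W=0, V=2, X=1, Z=1, U=0, Y=1) weight 1/720
  (W=0, V=2, X=1, Z=1, U=1, Y=1) weight 1/240
  (W=0, V=3, X=0, Z=0, U=0, Y=0) weight 1/270
  … 63 more
Group by V:
  weight(V=2) = 1/6
  weight(V=3) = 1/6
Total weight = 1/6 + 1/6 = 1/3
P(V=2 | obs) = 1/6 / 1/3 = 1/2
P(V=3 | obs) = 1/6 / 1/3 = 1/2

P(V=2) = 1/2, P(V=3) = 1/2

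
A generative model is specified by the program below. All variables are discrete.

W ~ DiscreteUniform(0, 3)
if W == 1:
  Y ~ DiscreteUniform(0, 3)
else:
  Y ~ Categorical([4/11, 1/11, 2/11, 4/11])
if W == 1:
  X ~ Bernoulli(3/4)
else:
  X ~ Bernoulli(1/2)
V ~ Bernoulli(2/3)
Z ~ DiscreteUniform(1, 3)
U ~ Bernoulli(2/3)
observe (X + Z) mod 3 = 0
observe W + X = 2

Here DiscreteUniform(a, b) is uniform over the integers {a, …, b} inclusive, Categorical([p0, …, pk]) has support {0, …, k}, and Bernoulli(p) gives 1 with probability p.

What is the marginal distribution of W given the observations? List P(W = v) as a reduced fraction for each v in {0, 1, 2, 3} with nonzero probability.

Enumerate traces; 32 have nonzero weight after conditioning:
  (W=1, Y=0, X=1, V=0, Z=2, U=0) weight 1/576
  (W=1, Y=0, X=1, V=0, Z=2, U=1) weight 1/288
  (W=1, Y=0, X=1, V=1, Z=2, U=0) weight 1/288
  (W=1, Y=0, X=1, V=1, Z=2, U=1) weight 1/144
  (W=1, Y=1, X=1, V=0, Z=2, U=0) weight 1/576
  (W=1, Y=1, X=1, V=0, Z=2, U=1) weight 1/288
  (W=1, Y=1, X=1, V=1, Z=2, U=0) weight 1/288
  (W=1, Y=1, X=1, V=1, Z=2, U=1) weight 1/144
  (W=2, Y=0, X=0, V=0, Z=3, U=0) weight 1/594
  … 23 more
Group by W:
  weight(W=1) = 1/16
  weight(W=2) = 1/24
Total weight = 1/16 + 1/24 = 5/48
P(W=1 | obs) = 1/16 / 5/48 = 3/5
P(W=2 | obs) = 1/24 / 5/48 = 2/5

P(W=1) = 3/5, P(W=2) = 2/5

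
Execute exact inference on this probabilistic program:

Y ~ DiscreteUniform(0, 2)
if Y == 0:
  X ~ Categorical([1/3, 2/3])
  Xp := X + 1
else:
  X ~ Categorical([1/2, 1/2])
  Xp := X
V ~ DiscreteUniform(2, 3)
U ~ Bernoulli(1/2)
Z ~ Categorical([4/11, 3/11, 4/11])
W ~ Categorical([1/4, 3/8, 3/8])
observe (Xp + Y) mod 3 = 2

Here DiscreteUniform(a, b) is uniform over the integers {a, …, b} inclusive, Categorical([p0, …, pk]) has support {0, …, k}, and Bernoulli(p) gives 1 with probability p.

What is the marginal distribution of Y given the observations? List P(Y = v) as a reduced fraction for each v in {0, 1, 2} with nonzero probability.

Enumerate traces; 108 have nonzero weight after conditioning:
  (Y=0, X=1, V=2, U=0, Z=0, W=0) weight 1/198
  (Y=0, X=1, V=2, U=0, Z=0, W=1) weight 1/132
  (Y=0, X=1, V=2, U=0, Z=0, W=2) weight 1/132
  (Y=0, X=1, V=2, U=0, Z=1, W=0) weight 1/264
  (Y=0, X=1, V=2, U=0, Z=1, W=1) weight 1/176
  (Y=0, X=1, V=2, U=0, Z=1, W=2) weight 1/176
  (Y=0, X=1, V=2, U=0, Z=2, W=0) weight 1/198
  (Y=0, X=1, V=2, U=0, Z=2, W=1) weight 1/132
  (Y=1, X=1, V=2, U=0, Z=0, W=0) weight 1/264
  (Y=2, X=0, V=2, U=0, Z=0, W=0) weight 1/264
  … 98 more
Group by Y:
  weight(Y=0) = 2/9
  weight(Y=1) = 1/6
  weight(Y=2) = 1/6
Total weight = 2/9 + 1/6 + 1/6 = 5/9
P(Y=0 | obs) = 2/9 / 5/9 = 2/5
P(Y=1 | obs) = 1/6 / 5/9 = 3/10
P(Y=2 | obs) = 1/6 / 5/9 = 3/10

P(Y=0) = 2/5, P(Y=1) = 3/10, P(Y=2) = 3/10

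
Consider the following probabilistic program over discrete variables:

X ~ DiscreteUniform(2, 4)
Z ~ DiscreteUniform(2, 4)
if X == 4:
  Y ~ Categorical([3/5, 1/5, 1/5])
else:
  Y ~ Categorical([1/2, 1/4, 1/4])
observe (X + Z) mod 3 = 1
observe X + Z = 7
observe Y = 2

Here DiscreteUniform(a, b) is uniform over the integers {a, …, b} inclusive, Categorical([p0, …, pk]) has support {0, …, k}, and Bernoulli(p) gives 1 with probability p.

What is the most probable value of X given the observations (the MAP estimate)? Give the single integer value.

Enumerate traces; 2 have nonzero weight after conditioning:
  (X=3, Z=4, Y=2) weight 1/36
  (X=4, Z=3, Y=2) weight 1/45
Group by X:
  weight(X=3) = 1/36
  weight(X=4) = 1/45
Total weight = 1/36 + 1/45 = 1/20
P(X=3 | obs) = 1/36 / 1/20 = 5/9
P(X=4 | obs) = 1/45 / 1/20 = 4/9
argmax = 3

argmax_v P(X = v | obs) = 3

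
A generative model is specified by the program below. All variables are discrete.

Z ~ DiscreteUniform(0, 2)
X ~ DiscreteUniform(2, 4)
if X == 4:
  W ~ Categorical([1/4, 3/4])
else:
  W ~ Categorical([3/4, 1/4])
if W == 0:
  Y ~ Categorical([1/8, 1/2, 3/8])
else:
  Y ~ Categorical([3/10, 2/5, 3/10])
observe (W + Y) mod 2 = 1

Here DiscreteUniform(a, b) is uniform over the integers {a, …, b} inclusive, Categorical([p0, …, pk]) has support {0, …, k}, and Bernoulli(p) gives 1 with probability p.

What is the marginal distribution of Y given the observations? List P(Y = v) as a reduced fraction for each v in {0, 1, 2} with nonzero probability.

Enumerate traces; 27 have nonzero weight after conditioning:
  (Z=0, X=2, W=0, Y=1) weight 1/24
  (Z=0, X=2, W=1, Y=0) weight 1/120
  (Z=0, X=2, W=1, Y=2) weight 1/120
  (Z=0, X=3, W=0, Y=1) weight 1/24
  (Z=0, X=3, W=1, Y=0) weight 1/120
  (Z=0, X=3, W=1, Y=2) weight 1/120
  (Z=0, X=4, W=0, Y=1) weight 1/72
  (Z=0, X=4, W=1, Y=0) weight 1/40
  … 19 more
Group by Y:
  weight(Y=0) = 1/8
  weight(Y=1) = 7/24
  weight(Y=2) = 1/8
Total weight = 1/8 + 7/24 + 1/8 = 13/24
P(Y=0 | obs) = 1/8 / 13/24 = 3/13
P(Y=1 | obs) = 7/24 / 13/24 = 7/13
P(Y=2 | obs) = 1/8 / 13/24 = 3/13

P(Y=0) = 3/13, P(Y=1) = 7/13, P(Y=2) = 3/13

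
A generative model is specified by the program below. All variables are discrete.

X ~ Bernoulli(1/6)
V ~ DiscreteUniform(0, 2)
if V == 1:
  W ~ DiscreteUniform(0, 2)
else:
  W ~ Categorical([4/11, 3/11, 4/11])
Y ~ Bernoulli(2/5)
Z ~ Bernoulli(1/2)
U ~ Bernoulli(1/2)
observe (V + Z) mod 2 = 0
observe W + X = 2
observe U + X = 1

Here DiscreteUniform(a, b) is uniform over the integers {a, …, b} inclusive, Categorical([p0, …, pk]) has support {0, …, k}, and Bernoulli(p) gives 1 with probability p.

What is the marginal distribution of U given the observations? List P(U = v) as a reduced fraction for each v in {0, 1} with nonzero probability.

Enumerate traces; 12 have nonzero weight after conditioning:
  (X=0, V=0, W=2, Y=0, Z=0, U=1) weight 1/66
  (X=0, V=0, W=2, Y=1, Z=0, U=1) weight 1/99
  (X=0, V=1, W=2, Y=0, Z=1, U=1) weight 1/72
  (X=0, V=1, W=2, Y=1, Z=1, U=1) weight 1/108
  (X=0, V=2, W=2, Y=0, Z=0, U=1) weight 1/66
  (X=0, V=2, W=2, Y=1, Z=0, U=1) weight 1/99
  (X=1, V=0, W=1, Y=0, Z=0, U=0) weight 1/440
  (X=1, V=0, W=1, Y=1, Z=0, U=0) weight 1/660
  … 4 more
Group by U:
  weight(U=0) = 29/2376
  weight(U=1) = 175/2376
Total weight = 29/2376 + 175/2376 = 17/198
P(U=0 | obs) = 29/2376 / 17/198 = 29/204
P(U=1 | obs) = 175/2376 / 17/198 = 175/204

P(U=0) = 29/204, P(U=1) = 175/204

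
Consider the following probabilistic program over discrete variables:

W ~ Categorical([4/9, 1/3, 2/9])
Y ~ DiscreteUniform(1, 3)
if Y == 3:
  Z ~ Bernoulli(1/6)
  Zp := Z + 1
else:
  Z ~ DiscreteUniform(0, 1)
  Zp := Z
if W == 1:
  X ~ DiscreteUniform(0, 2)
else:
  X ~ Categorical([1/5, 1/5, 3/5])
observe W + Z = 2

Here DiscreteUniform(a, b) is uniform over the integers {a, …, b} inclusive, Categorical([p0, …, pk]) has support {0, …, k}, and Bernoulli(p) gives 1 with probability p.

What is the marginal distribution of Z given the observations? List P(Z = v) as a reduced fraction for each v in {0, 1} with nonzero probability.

P(Z=0) = 22/43, P(Z=1) = 21/43

Enumerate traces; 18 have nonzero weight after conditioning:
  (W=1, Y=1, Z=1, X=0) weight 1/54
  (W=1, Y=1, Z=1, X=1) weight 1/54
  (W=1, Y=1, Z=1, X=2) weight 1/54
  (W=1, Y=2, Z=1, X=0) weight 1/54
  (W=1, Y=2, Z=1, X=1) weight 1/54
  (W=1, Y=2, Z=1, X=2) weight 1/54
  (W=1, Y=3, Z=1, X=0) weight 1/162
  (W=1, Y=3, Z=1, X=1) weight 1/162
  (W=2, Y=1, Z=0, X=0) weight 1/135
  … 9 more
Group by Z:
  weight(Z=0) = 11/81
  weight(Z=1) = 7/54
Total weight = 11/81 + 7/54 = 43/162
P(Z=0 | obs) = 11/81 / 43/162 = 22/43
P(Z=1 | obs) = 7/54 / 43/162 = 21/43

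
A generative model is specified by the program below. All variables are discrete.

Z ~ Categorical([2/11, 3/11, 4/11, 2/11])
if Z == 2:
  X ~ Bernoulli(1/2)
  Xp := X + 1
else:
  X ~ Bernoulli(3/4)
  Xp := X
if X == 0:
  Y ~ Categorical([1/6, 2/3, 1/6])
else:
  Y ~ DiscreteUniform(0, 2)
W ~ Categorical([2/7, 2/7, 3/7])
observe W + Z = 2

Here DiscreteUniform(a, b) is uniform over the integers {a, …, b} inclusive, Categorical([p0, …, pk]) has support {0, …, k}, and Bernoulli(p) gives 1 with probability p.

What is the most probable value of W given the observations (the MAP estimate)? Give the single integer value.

argmax_v P(W = v | obs) = 0

Enumerate traces; 18 have nonzero weight after conditioning:
  (Z=0, X=0, Y=0, W=2) weight 1/308
  (Z=0, X=0, Y=1, W=2) weight 1/77
  (Z=0, X=0, Y=2, W=2) weight 1/308
  (Z=0, X=1, Y=0, W=2) weight 3/154
  (Z=0, X=1, Y=1, W=2) weight 3/154
  (Z=0, X=1, Y=2, W=2) weight 3/154
  (Z=1, X=0, Y=0, W=1) weight 1/308
  (Z=1, X=0, Y=1, W=1) weight 1/77
  (Z=2, X=0, Y=0, W=0) weight 2/231
  … 9 more
Group by W:
  weight(W=0) = 8/77
  weight(W=1) = 6/77
  weight(W=2) = 6/77
Total weight = 8/77 + 6/77 + 6/77 = 20/77
P(W=0 | obs) = 8/77 / 20/77 = 2/5
P(W=1 | obs) = 6/77 / 20/77 = 3/10
P(W=2 | obs) = 6/77 / 20/77 = 3/10
argmax = 0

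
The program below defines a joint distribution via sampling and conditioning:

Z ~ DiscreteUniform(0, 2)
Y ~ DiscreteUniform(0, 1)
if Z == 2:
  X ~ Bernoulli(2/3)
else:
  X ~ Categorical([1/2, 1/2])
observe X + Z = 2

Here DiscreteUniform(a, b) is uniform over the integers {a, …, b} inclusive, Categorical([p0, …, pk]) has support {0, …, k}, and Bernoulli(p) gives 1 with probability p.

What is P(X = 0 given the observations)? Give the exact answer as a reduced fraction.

P(X = 0 | obs) = 2/5

Enumerate traces; 4 have nonzero weight after conditioning:
  (Z=1, Y=0, X=1) weight 1/12
  (Z=1, Y=1, X=1) weight 1/12
  (Z=2, Y=0, X=0) weight 1/18
  (Z=2, Y=1, X=0) weight 1/18
Group by X:
  weight(X=0) = 1/9
  weight(X=1) = 1/6
Total weight = 1/9 + 1/6 = 5/18
P(X=0 | obs) = 1/9 / 5/18 = 2/5
P(X=1 | obs) = 1/6 / 5/18 = 3/5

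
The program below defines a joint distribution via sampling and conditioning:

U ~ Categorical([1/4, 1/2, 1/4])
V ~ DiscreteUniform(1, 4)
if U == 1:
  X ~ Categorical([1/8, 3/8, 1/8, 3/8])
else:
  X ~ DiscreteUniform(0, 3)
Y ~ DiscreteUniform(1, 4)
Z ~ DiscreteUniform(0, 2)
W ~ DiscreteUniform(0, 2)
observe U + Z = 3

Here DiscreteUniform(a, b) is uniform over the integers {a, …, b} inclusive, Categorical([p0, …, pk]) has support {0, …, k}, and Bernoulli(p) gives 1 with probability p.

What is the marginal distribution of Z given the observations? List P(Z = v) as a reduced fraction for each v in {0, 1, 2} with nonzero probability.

P(Z=1) = 1/3, P(Z=2) = 2/3

Enumerate traces; 384 have nonzero weight after conditioning:
  (U=1, V=1, X=0, Y=1, Z=2, W=0) weight 1/2304
  (U=1, V=1, X=0, Y=1, Z=2, W=1) weight 1/2304
  (U=1, V=1, X=0, Y=1, Z=2, W=2) weight 1/2304
  (U=1, V=1, X=0, Y=2, Z=2, W=0) weight 1/2304
  (U=1, V=1, X=0, Y=2, Z=2, W=1) weight 1/2304
  (U=1, V=1, X=0, Y=2, Z=2, W=2) weight 1/2304
  (U=1, V=1, X=0, Y=3, Z=2, W=0) weight 1/2304
  (U=1, V=1, X=0, Y=3, Z=2, W=1) weight 1/2304
  (U=2, V=1, X=0, Y=1, Z=1, W=0) weight 1/2304
  … 375 more
Group by Z:
  weight(Z=1) = 1/12
  weight(Z=2) = 1/6
Total weight = 1/12 + 1/6 = 1/4
P(Z=1 | obs) = 1/12 / 1/4 = 1/3
P(Z=2 | obs) = 1/6 / 1/4 = 2/3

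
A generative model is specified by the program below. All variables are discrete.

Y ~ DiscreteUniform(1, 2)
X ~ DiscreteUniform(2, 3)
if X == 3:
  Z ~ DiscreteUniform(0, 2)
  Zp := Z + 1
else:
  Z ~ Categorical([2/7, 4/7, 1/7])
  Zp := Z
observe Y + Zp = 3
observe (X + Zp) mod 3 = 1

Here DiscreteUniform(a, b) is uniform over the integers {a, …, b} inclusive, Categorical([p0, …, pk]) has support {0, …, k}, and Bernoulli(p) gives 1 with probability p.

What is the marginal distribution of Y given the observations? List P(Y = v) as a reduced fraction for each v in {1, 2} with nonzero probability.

Enumerate traces; 2 have nonzero weight after conditioning:
  (Y=1, X=2, Z=2) weight 1/28
  (Y=2, X=3, Z=0) weight 1/12
Group by Y:
  weight(Y=1) = 1/28
  weight(Y=2) = 1/12
Total weight = 1/28 + 1/12 = 5/42
P(Y=1 | obs) = 1/28 / 5/42 = 3/10
P(Y=2 | obs) = 1/12 / 5/42 = 7/10

P(Y=1) = 3/10, P(Y=2) = 7/10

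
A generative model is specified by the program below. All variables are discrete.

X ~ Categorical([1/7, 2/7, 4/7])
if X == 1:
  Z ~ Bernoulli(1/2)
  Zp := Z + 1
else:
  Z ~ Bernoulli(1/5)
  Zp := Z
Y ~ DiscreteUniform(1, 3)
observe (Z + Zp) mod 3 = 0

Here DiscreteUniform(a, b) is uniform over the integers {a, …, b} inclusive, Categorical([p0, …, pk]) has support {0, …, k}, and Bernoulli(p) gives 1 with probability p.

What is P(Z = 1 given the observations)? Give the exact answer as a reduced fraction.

Enumerate traces; 9 have nonzero weight after conditioning:
  (X=0, Z=0, Y=1) weight 4/105
  (X=0, Z=0, Y=2) weight 4/105
  (X=0, Z=0, Y=3) weight 4/105
  (X=1, Z=1, Y=1) weight 1/21
  (X=1, Z=1, Y=2) weight 1/21
  (X=1, Z=1, Y=3) weight 1/21
  (X=2, Z=0, Y=1) weight 16/105
  (X=2, Z=0, Y=2) weight 16/105
  … 1 more
Group by Z:
  weight(Z=0) = 4/7
  weight(Z=1) = 1/7
Total weight = 4/7 + 1/7 = 5/7
P(Z=0 | obs) = 4/7 / 5/7 = 4/5
P(Z=1 | obs) = 1/7 / 5/7 = 1/5

P(Z = 1 | obs) = 1/5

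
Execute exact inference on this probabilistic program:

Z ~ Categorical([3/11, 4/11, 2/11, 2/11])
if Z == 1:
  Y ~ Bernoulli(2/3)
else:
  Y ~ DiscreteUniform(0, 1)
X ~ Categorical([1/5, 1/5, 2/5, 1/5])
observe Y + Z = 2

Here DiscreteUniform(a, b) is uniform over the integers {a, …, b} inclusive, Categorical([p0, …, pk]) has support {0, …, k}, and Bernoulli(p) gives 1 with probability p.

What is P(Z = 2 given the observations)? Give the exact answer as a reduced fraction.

Enumerate traces; 8 have nonzero weight after conditioning:
  (Z=1, Y=1, X=0) weight 8/165
  (Z=1, Y=1, X=1) weight 8/165
  (Z=1, Y=1, X=2) weight 16/165
  (Z=1, Y=1, X=3) weight 8/165
  (Z=2, Y=0, X=0) weight 1/55
  (Z=2, Y=0, X=1) weight 1/55
  (Z=2, Y=0, X=2) weight 2/55
  (Z=2, Y=0, X=3) weight 1/55
Group by Z:
  weight(Z=1) = 8/33
  weight(Z=2) = 1/11
Total weight = 8/33 + 1/11 = 1/3
P(Z=1 | obs) = 8/33 / 1/3 = 8/11
P(Z=2 | obs) = 1/11 / 1/3 = 3/11

P(Z = 2 | obs) = 3/11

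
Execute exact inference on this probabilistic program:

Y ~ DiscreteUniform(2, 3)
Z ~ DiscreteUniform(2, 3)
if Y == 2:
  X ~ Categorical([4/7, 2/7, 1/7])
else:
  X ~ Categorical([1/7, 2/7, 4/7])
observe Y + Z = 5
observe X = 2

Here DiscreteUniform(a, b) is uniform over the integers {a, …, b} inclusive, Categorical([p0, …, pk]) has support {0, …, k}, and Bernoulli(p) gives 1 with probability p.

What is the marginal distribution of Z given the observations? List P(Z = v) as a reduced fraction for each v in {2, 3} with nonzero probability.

Enumerate traces; 2 have nonzero weight after conditioning:
  (Y=2, Z=3, X=2) weight 1/28
  (Y=3, Z=2, X=2) weight 1/7
Group by Z:
  weight(Z=2) = 1/7
  weight(Z=3) = 1/28
Total weight = 1/7 + 1/28 = 5/28
P(Z=2 | obs) = 1/7 / 5/28 = 4/5
P(Z=3 | obs) = 1/28 / 5/28 = 1/5

P(Z=2) = 4/5, P(Z=3) = 1/5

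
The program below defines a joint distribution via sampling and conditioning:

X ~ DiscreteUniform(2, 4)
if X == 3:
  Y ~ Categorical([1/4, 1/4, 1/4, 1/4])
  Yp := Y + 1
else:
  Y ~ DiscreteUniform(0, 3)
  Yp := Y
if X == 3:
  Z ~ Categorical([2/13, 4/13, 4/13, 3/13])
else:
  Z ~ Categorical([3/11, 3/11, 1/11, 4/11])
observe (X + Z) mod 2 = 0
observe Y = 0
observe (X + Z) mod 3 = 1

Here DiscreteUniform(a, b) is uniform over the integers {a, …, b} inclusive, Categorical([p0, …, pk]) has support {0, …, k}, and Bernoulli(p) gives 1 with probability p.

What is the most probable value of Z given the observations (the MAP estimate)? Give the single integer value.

argmax_v P(Z = v | obs) = 1

Enumerate traces; 3 have nonzero weight after conditioning:
  (X=2, Y=0, Z=2) weight 1/132
  (X=3, Y=0, Z=1) weight 1/39
  (X=4, Y=0, Z=0) weight 1/44
Group by Z:
  weight(Z=0) = 1/44
  weight(Z=1) = 1/39
  weight(Z=2) = 1/132
Total weight = 1/44 + 1/39 + 1/132 = 8/143
P(Z=0 | obs) = 1/44 / 8/143 = 13/32
P(Z=1 | obs) = 1/39 / 8/143 = 11/24
P(Z=2 | obs) = 1/132 / 8/143 = 13/96
argmax = 1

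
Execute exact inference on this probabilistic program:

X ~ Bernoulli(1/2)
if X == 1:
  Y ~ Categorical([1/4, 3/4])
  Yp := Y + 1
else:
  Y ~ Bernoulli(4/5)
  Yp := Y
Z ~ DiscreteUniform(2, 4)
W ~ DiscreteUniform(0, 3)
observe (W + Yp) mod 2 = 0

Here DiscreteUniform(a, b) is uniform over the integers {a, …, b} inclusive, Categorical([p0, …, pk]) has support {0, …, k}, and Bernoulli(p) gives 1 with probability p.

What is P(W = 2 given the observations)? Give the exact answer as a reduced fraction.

P(W = 2 | obs) = 19/80

Enumerate traces; 24 have nonzero weight after conditioning:
  (X=0, Y=0, Z=2, W=0) weight 1/120
  (X=0, Y=0, Z=2, W=2) weight 1/120
  (X=0, Y=0, Z=3, W=0) weight 1/120
  (X=0, Y=0, Z=3, W=2) weight 1/120
  (X=0, Y=0, Z=4, W=0) weight 1/120
  (X=0, Y=0, Z=4, W=2) weight 1/120
  (X=0, Y=1, Z=2, W=1) weight 1/30
  (X=0, Y=1, Z=2, W=3) weight 1/30
  … 16 more
Group by W:
  weight(W=0) = 19/160
  weight(W=1) = 21/160
  weight(W=2) = 19/160
  weight(W=3) = 21/160
Total weight = 19/160 + 21/160 + 19/160 + 21/160 = 1/2
P(W=0 | obs) = 19/160 / 1/2 = 19/80
P(W=1 | obs) = 21/160 / 1/2 = 21/80
P(W=2 | obs) = 19/160 / 1/2 = 19/80
P(W=3 | obs) = 21/160 / 1/2 = 21/80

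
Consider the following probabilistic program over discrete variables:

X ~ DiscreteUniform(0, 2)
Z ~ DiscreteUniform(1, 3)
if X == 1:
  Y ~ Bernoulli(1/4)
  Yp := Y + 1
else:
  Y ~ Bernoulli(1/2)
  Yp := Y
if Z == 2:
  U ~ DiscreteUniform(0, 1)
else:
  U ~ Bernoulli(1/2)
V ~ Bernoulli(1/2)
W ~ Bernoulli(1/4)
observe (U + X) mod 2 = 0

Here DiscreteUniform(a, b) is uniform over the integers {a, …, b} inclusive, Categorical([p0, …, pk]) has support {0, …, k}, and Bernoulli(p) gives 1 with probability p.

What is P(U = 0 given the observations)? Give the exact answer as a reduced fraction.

P(U = 0 | obs) = 2/3

Enumerate traces; 72 have nonzero weight after conditioning:
  (X=0, Z=1, Y=0, U=0, V=0, W=0) weight 1/96
  (X=0, Z=1, Y=0, U=0, V=0, W=1) weight 1/288
  (X=0, Z=1, Y=0, U=0, V=1, W=0) weight 1/96
  (X=0, Z=1, Y=0, U=0, V=1, W=1) weight 1/288
  (X=0, Z=1, Y=1, U=0, V=0, W=0) weight 1/96
  (X=0, Z=1, Y=1, U=0, V=0, W=1) weight 1/288
  (X=0, Z=1, Y=1, U=0, V=1, W=0) weight 1/96
  (X=0, Z=1, Y=1, U=0, V=1, W=1) weight 1/288
  (X=1, Z=1, Y=0, U=1, V=0, W=0) weight 1/64
  … 63 more
Group by U:
  weight(U=0) = 1/3
  weight(U=1) = 1/6
Total weight = 1/3 + 1/6 = 1/2
P(U=0 | obs) = 1/3 / 1/2 = 2/3
P(U=1 | obs) = 1/6 / 1/2 = 1/3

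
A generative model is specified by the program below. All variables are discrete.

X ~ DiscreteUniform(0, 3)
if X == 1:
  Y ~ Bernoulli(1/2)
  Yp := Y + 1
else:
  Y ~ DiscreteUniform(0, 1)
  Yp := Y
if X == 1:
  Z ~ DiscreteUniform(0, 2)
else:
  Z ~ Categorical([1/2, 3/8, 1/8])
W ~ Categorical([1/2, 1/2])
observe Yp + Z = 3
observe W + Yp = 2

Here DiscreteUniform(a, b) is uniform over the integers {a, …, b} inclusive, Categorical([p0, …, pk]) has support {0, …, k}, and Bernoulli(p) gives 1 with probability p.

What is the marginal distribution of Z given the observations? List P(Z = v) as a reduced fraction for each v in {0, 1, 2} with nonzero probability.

P(Z=1) = 8/25, P(Z=2) = 17/25

Enumerate traces; 5 have nonzero weight after conditioning:
  (X=0, Y=1, Z=2, W=1) weight 1/128
  (X=1, Y=0, Z=2, W=1) weight 1/48
  (X=1, Y=1, Z=1, W=0) weight 1/48
  (X=2, Y=1, Z=2, W=1) weight 1/128
  (X=3, Y=1, Z=2, W=1) weight 1/128
Group by Z:
  weight(Z=1) = 1/48
  weight(Z=2) = 17/384
Total weight = 1/48 + 17/384 = 25/384
P(Z=1 | obs) = 1/48 / 25/384 = 8/25
P(Z=2 | obs) = 17/384 / 25/384 = 17/25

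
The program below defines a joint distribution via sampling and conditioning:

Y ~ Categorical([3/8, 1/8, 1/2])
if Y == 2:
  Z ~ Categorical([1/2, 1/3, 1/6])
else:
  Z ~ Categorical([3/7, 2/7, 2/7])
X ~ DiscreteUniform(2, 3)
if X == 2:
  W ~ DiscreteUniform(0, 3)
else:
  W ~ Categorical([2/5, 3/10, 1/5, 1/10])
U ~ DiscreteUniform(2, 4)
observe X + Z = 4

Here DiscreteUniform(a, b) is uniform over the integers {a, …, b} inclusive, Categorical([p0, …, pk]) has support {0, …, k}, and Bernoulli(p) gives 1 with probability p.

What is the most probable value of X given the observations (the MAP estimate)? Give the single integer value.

argmax_v P(X = v | obs) = 3

Enumerate traces; 72 have nonzero weight after conditioning:
  (Y=0, Z=1, X=3, W=0, U=2) weight 1/140
  (Y=0, Z=1, X=3, W=0, U=3) weight 1/140
  (Y=0, Z=1, X=3, W=0, U=4) weight 1/140
  (Y=0, Z=1, X=3, W=1, U=2) weight 3/560
  (Y=0, Z=1, X=3, W=1, U=3) weight 3/560
  (Y=0, Z=1, X=3, W=1, U=4) weight 3/560
  (Y=0, Z=1, X=3, W=2, U=2) weight 1/280
  (Y=0, Z=1, X=3, W=2, U=3) weight 1/280
  (Y=0, Z=2, X=2, W=0, U=2) weight 1/224
  … 63 more
Group by X:
  weight(X=2) = 19/168
  weight(X=3) = 13/84
Total weight = 19/168 + 13/84 = 15/56
P(X=2 | obs) = 19/168 / 15/56 = 19/45
P(X=3 | obs) = 13/84 / 15/56 = 26/45
argmax = 3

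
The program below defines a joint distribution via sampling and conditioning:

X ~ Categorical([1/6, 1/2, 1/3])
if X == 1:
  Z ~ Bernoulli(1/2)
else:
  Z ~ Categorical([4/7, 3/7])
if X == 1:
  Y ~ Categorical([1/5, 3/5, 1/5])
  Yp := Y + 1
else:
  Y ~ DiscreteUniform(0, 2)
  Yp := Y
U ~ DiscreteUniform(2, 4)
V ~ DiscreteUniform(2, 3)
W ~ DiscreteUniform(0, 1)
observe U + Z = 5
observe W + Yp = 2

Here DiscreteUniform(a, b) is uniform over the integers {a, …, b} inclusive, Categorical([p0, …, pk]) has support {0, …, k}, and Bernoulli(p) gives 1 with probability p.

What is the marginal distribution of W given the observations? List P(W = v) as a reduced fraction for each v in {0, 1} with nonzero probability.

Enumerate traces; 12 have nonzero weight after conditioning:
  (X=0, Z=1, Y=1, U=4, V=2, W=1) weight 1/504
  (X=0, Z=1, Y=1, U=4, V=3, W=1) weight 1/504
  (X=0, Z=1, Y=2, U=4, V=2, W=0) weight 1/504
  (X=0, Z=1, Y=2, U=4, V=3, W=0) weight 1/504
  (X=1, Z=1, Y=0, U=4, V=2, W=1) weight 1/240
  (X=1, Z=1, Y=0, U=4, V=3, W=1) weight 1/240
  (X=1, Z=1, Y=1, U=4, V=2, W=0) weight 1/80
  (X=1, Z=1, Y=1, U=4, V=3, W=0) weight 1/80
  … 4 more
Group by W:
  weight(W=0) = 31/840
  weight(W=1) = 17/840
Total weight = 31/840 + 17/840 = 2/35
P(W=0 | obs) = 31/840 / 2/35 = 31/48
P(W=1 | obs) = 17/840 / 2/35 = 17/48

P(W=0) = 31/48, P(W=1) = 17/48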